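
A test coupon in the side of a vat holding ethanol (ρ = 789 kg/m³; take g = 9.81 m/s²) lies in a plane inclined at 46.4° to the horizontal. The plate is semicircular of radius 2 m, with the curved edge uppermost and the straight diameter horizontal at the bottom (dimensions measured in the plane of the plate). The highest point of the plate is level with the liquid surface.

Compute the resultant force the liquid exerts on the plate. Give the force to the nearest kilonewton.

γ = ρg = 789 × 9.81 / 1000 = 7.74009 kN/m³.
Let θ = 46.4° be the plate's angle to the horizontal; measure y along the incline from where the plane meets the free surface. Vertical depth h = y·sinθ with sinθ = 0.724172.
The centroid lies 4r/(3π) = 0.848826 m above the diameter, so r − 4r/(3π) = 2 − 0.848826 = 1.15117 m below the topmost point, so y_c = 1.15117 m and h_c = 1.15117 × 0.724172 = 0.833645 m.
A = πr²/2 = π × 2²/2 = 6.28319 m².
Resultant F = γ·h_c·A = 7.74009 × 0.833645 × 6.28319 = 40.5422 kN.

F ≈ 41 kN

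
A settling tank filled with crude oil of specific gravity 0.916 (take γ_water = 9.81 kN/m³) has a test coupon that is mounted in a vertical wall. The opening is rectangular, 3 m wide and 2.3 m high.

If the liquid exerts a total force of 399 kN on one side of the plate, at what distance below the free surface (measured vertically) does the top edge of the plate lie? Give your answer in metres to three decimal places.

d_top ≈ 5.285 m

γ = 0.916 × 9.81 = 8.98596 kN/m³.
A = 3 × 2.3 = 6.9 m².
From F = γ·h_c·A, the centroid depth is h_c = 399/(8.98596 × 6.9) = 6.43516 m.
The centroid lies 2.3/2 = 1.15 m below the top edge, so the top edge sits at h_top = 6.43516 − 1.15 = 5.28516 m below the surface.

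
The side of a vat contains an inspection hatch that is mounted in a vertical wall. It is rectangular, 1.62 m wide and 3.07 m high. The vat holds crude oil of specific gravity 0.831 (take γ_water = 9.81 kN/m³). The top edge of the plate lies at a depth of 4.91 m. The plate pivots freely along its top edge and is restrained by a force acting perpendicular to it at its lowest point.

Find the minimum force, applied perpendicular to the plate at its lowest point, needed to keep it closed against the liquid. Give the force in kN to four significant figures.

γ = 0.831 × 9.81 = 8.15211 kN/m³.
The centroid lies 3.07/2 = 1.535 m below the top edge, so the centroid depth is h_c = 4.91 + 1.535 = 6.445 m.
A = 1.62 × 3.07 = 4.9734 m².
Resultant F = γ·h_c·A = 8.15211 × 6.445 × 4.9734 = 261.304 kN.
I_c = b·h³/12 = 1.62 × 3.07³/12 = 3.90615 m⁴.
Centre of pressure: y_p = y_c + I_c/(y_c·A) = 6.445 + 3.90615/(6.445 × 4.9734) = 6.445 + 0.121863 = 6.56686 m along the plane.
The resultant acts 1.535 + 0.121863 = 1.65686 m (along the plate) below the hinge at the top edge, so the moment about the hinge is M = F × 1.65686 = 261.304 × 1.65686 = 432.944 kN·m.
A normal force at the bottom, 3.07 m from the hinge, must supply this moment: P = 432.944/3.07 = 141.024 kN.

P ≈ 141.0 kN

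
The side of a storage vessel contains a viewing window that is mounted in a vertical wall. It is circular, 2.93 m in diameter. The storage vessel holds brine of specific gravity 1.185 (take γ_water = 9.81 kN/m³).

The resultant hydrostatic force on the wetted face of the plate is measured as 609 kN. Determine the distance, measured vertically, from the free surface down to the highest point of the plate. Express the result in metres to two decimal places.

γ = 1.185 × 9.81 = 11.62485 kN/m³.
A = π(1.465)² = 6.74256 m².
From F = γ·h_c·A, the centroid depth is h_c = 609/(11.62485 × 6.74256) = 7.76972 m.
The centroid is at the centre, 1.465 m below the top of the plate, so the highest point sits at h_top = 7.76972 − 1.465 = 6.30472 m below the surface.

d_top ≈ 6.30 m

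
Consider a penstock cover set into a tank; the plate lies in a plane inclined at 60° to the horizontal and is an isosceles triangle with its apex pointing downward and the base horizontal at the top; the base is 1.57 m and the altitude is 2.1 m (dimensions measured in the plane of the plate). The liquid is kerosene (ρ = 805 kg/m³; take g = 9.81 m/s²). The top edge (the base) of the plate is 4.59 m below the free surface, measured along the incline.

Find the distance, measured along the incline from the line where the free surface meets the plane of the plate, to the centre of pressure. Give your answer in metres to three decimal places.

γ = ρg = 805 × 9.81 / 1000 = 7.89705 kN/m³.
Let θ = 60° be the plate's angle to the horizontal; measure y along the incline from where the plane meets the free surface. Vertical depth h = y·sinθ with sinθ = 0.866025.
With the apex down, the centroid sits h/3 = 2.1/3 = 0.7 m below the base (the top edge), so y_c = 4.59 + 0.7 = 5.29 m and h_c = 5.29 × 0.866025 = 4.58127 m.
A = ½ × 1.57 × 2.1 = 1.6485 m².
Resultant F = γ·h_c·A = 7.89705 × 4.58127 × 1.6485 = 59.6403 kN.
I_c = b·h³/36 = 1.57 × 2.1³/36 = 0.403883 m⁴.
Centre of pressure: y_p = y_c + I_c/(y_c·A) = 5.29 + 0.403883/(5.29 × 1.6485) = 5.29 + 0.0463139 = 5.33631 m along the plane.

y_p = 5.336 m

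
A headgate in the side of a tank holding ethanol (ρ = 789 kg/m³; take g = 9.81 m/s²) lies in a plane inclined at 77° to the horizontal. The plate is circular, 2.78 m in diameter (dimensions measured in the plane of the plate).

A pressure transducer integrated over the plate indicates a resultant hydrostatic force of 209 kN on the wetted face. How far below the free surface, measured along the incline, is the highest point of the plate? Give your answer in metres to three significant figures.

γ = ρg = 789 × 9.81 / 1000 = 7.74009 kN/m³.
A = π(1.39)² = 6.06987 m².
From F = γ·h_c·A, the centroid depth is h_c = 209/(7.74009 × 6.06987) = 4.44857 m.
Let θ = 77° be the plate's angle to the horizontal; measure y along the incline from where the plane meets the free surface. Vertical depth h = y·sinθ with sinθ = 0.974370.
Along the incline, y_c = h_c/sinθ = 4.44857/0.974370 = 4.56559 m.
The centroid is at the centre, 1.39 m below the top of the plate, so the highest point sits at y_top = 4.56559 − 1.39 = 3.17559 m along the incline.

y_top ≈ 3.18 m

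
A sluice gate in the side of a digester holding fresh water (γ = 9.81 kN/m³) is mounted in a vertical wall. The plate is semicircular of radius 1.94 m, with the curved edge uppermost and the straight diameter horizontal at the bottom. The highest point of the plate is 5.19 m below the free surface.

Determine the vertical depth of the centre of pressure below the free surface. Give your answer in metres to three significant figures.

γ = 9.81 kN/m³.
The centroid lies 4r/(3π) = 0.823362 m above the diameter, so r − 4r/(3π) = 1.94 − 0.823362 = 1.11664 m below the topmost point, so the centroid depth is h_c = 5.19 + 1.11664 = 6.30664 m.
A = πr²/2 = π × 1.94²/2 = 5.91185 m².
Resultant F = γ·h_c·A = 9.81 × 6.30664 × 5.91185 = 365.755 kN.
I_c = (π/8 − 8/(9π))·r⁴ = 0.109757 × 1.94⁴ = 1.55467 m⁴.
Centre of pressure: y_p = y_c + I_c/(y_c·A) = 6.30664 + 1.55467/(6.30664 × 5.91185) = 6.30664 + 0.0416981 = 6.34834 m along the plane.

h_p = 6.35 m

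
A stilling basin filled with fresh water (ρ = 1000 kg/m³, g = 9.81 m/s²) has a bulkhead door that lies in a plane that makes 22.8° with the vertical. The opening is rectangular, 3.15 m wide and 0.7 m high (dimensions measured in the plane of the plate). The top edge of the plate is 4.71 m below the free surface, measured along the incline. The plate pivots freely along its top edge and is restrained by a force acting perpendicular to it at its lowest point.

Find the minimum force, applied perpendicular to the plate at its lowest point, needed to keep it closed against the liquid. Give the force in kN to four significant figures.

P ≈ 51.61 kN

γ = ρg = 1000 × 9.81 = 9810 N/m³ = 9.81 kN/m³.
The plate makes 22.8° with the vertical, i.e. θ = 90° − 22.8° = 67.2° to the horizontal. Measuring y along the incline from the free-surface line, vertical depth h = y·sinθ with sinθ = 0.921863.
The centroid lies 0.7/2 = 0.35 m below the top edge, so y_c = 4.71 + 0.35 = 5.06 m and h_c = 5.06 × 0.921863 = 4.66463 m.
A = 3.15 × 0.7 = 2.205 m².
Resultant F = γ·h_c·A = 9.81 × 4.66463 × 2.205 = 100.901 kN.
I_c = b·h³/12 = 3.15 × 0.7³/12 = 0.0900375 m⁴.
Centre of pressure: y_p = y_c + I_c/(y_c·A) = 5.06 + 0.0900375/(5.06 × 2.205) = 5.06 + 0.00806983 = 5.06807 m along the plane.
The resultant acts 0.35 + 0.00806983 = 0.35807 m (along the plate) below the hinge at the top edge, so the moment about the hinge is M = F × 0.35807 = 100.901 × 0.35807 = 36.1296 kN·m.
A normal force at the bottom, 0.7 m from the hinge, must supply this moment: P = 36.1296/0.7 = 51.6137 kN.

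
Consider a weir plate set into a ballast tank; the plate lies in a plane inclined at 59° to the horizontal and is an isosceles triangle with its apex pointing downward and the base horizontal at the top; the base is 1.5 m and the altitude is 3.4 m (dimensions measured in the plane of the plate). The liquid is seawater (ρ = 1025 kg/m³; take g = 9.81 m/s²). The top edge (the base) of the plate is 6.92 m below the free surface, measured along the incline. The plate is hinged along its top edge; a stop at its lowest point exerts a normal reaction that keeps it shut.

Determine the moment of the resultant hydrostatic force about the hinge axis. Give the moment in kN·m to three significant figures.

γ = ρg = 1025 × 9.81 / 1000 = 10.05525 kN/m³.
Let θ = 59° be the plate's angle to the horizontal; measure y along the incline from where the plane meets the free surface. Vertical depth h = y·sinθ with sinθ = 0.857167.
With the apex down, the centroid sits h/3 = 3.4/3 = 1.13333 m below the base (the top edge), so y_c = 6.92 + 1.13333 = 8.05333 m and h_c = 8.05333 × 0.857167 = 6.90305 m.
A = ½ × 1.5 × 3.4 = 2.55 m².
Resultant F = γ·h_c·A = 10.05525 × 6.90305 × 2.55 = 177 kN.
I_c = b·h³/36 = 1.5 × 3.4³/36 = 1.63767 m⁴.
Centre of pressure: y_p = y_c + I_c/(y_c·A) = 8.05333 + 1.63767/(8.05333 × 2.55) = 8.05333 + 0.0797463 = 8.13308 m along the plane.
The resultant acts 1.13333 + 0.0797463 = 1.21308 m (along the plate) below the hinge at the top edge, so the moment about the hinge is M = F × 1.21308 = 177 × 1.21308 = 214.715 kN·m.

M ≈ 215 kN·m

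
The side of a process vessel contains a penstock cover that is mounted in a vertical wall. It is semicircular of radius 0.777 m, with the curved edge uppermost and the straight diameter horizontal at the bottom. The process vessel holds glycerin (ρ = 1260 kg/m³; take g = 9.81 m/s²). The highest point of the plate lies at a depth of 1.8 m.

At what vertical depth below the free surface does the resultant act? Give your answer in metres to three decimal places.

h_p = 2.266 m

γ = ρg = 1260 × 9.81 / 1000 = 12.3606 kN/m³.
The centroid lies 4r/(3π) = 0.329769 m above the diameter, so r − 4r/(3π) = 0.777 − 0.329769 = 0.447231 m below the topmost point, so the centroid depth is h_c = 1.8 + 0.447231 = 2.24723 m.
A = πr²/2 = π × 0.777²/2 = 0.948335 m².
Resultant F = γ·h_c·A = 12.3606 × 2.24723 × 0.948335 = 26.342 kN.
I_c = (π/8 − 8/(9π))·r⁴ = 0.109757 × 0.777⁴ = 0.0400052 m⁴.
Centre of pressure: y_p = y_c + I_c/(y_c·A) = 2.24723 + 0.0400052/(2.24723 × 0.948335) = 2.24723 + 0.0187719 = 2.266 m along the plane.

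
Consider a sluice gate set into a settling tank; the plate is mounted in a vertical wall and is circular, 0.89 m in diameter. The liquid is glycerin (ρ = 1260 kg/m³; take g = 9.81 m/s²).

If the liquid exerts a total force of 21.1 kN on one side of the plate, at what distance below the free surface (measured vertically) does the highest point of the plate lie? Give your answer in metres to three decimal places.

d_top ≈ 2.299 m

γ = ρg = 1260 × 9.81 / 1000 = 12.3606 kN/m³.
A = π(0.445)² = 0.622114 m².
From F = γ·h_c·A, the centroid depth is h_c = 21.1/(12.3606 × 0.622114) = 2.74393 m.
The centroid is at the centre, 0.445 m below the top of the plate, so the highest point sits at h_top = 2.74393 − 0.445 = 2.29893 m below the surface.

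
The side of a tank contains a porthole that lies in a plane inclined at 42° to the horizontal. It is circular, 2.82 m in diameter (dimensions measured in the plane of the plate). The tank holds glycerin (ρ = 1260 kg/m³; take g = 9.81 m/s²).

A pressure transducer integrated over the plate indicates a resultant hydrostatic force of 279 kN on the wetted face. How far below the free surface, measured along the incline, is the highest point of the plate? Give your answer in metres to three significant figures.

γ = ρg = 1260 × 9.81 / 1000 = 12.3606 kN/m³.
A = π(1.41)² = 6.2458 m².
From F = γ·h_c·A, the centroid depth is h_c = 279/(12.3606 × 6.2458) = 3.6139 m.
Let θ = 42° be the plate's angle to the horizontal; measure y along the incline from where the plane meets the free surface. Vertical depth h = y·sinθ with sinθ = 0.669131.
Along the incline, y_c = h_c/sinθ = 3.6139/0.669131 = 5.40089 m.
The centroid is at the centre, 1.41 m below the top of the plate, so the highest point sits at y_top = 5.40089 − 1.41 = 3.99089 m along the incline.

y_top ≈ 3.99 m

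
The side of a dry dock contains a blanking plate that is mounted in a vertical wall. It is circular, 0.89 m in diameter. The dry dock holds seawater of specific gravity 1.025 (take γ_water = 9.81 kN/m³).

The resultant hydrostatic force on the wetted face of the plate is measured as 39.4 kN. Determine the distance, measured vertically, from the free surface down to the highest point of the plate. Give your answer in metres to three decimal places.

γ = 1.025 × 9.81 = 10.05525 kN/m³.
A = π(0.445)² = 0.622114 m².
From F = γ·h_c·A, the centroid depth is h_c = 39.4/(10.05525 × 0.622114) = 6.29845 m.
The centroid is at the centre, 0.445 m below the top of the plate, so the highest point sits at h_top = 6.29845 − 0.445 = 5.85345 m below the surface.

d_top ≈ 5.853 m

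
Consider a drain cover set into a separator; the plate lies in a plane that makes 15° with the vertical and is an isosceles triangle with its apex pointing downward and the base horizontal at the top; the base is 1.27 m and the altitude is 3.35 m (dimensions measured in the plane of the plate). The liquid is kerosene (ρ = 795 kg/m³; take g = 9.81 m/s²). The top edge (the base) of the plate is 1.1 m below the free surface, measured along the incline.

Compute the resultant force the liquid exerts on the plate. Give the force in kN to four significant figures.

γ = ρg = 795 × 9.81 / 1000 = 7.79895 kN/m³.
The plate makes 15° with the vertical, i.e. θ = 90° − 15° = 75° to the horizontal. Measuring y along the incline from the free-surface line, vertical depth h = y·sinθ with sinθ = 0.965926.
With the apex down, the centroid sits h/3 = 3.35/3 = 1.11667 m below the base (the top edge), so y_c = 1.1 + 1.11667 = 2.21667 m and h_c = 2.21667 × 0.965926 = 2.14114 m.
A = ½ × 1.27 × 3.35 = 2.12725 m².
Resultant F = γ·h_c·A = 7.79895 × 2.14114 × 2.12725 = 35.5222 kN.

F ≈ 35.52 kN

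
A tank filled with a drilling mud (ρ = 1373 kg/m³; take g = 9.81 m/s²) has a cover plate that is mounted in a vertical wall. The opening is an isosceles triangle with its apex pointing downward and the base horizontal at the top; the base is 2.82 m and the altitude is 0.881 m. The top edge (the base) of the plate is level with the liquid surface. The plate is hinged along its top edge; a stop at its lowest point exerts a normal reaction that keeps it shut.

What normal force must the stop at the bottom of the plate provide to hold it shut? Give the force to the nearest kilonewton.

P ≈ 2 kN

γ = ρg = 1373 × 9.81 / 1000 = 13.46913 kN/m³.
With the apex down, the centroid sits h/3 = 0.881/3 = 0.293667 m below the base (the top edge), so the centroid depth is h_c = 0.293667 m.
A = ½ × 2.82 × 0.881 = 1.24221 m².
Resultant F = γ·h_c·A = 13.46913 × 0.293667 × 1.24221 = 4.91349 kN.
I_c = b·h³/36 = 2.82 × 0.881³/36 = 0.0535642 m⁴.
Centre of pressure: y_p = y_c + I_c/(y_c·A) = 0.293667 + 0.0535642/(0.293667 × 1.24221) = 0.293667 + 0.146833 = 0.4405 m along the plane.
The resultant acts 0.293667 + 0.146833 = 0.4405 m (along the plate) below the hinge at the top edge, so the moment about the hinge is M = F × 0.4405 = 4.91349 × 0.4405 = 2.16439 kN·m.
A normal force at the bottom, 0.881 m from the hinge, must supply this moment: P = 2.16439/0.881 = 2.45674 kN.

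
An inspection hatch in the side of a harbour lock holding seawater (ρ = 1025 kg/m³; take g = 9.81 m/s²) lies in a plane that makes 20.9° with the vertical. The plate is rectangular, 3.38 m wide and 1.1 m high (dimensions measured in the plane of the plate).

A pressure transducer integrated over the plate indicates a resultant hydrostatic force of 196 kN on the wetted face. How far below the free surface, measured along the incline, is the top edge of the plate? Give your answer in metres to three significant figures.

y_top ≈ 5.06 m

γ = ρg = 1025 × 9.81 / 1000 = 10.05525 kN/m³.
A = 3.38 × 1.1 = 3.718 m².
From F = γ·h_c·A, the centroid depth is h_c = 196/(10.05525 × 3.718) = 5.24269 m.
The plate makes 20.9° with the vertical, i.e. θ = 90° − 20.9° = 69.1° to the horizontal. Measuring y along the incline from the free-surface line, vertical depth h = y·sinθ with sinθ = 0.934204.
Along the incline, y_c = h_c/sinθ = 5.24269/0.934204 = 5.61193 m.
The centroid lies 1.1/2 = 0.55 m below the top edge, so the top edge sits at y_top = 5.61193 − 0.55 = 5.06193 m along the incline.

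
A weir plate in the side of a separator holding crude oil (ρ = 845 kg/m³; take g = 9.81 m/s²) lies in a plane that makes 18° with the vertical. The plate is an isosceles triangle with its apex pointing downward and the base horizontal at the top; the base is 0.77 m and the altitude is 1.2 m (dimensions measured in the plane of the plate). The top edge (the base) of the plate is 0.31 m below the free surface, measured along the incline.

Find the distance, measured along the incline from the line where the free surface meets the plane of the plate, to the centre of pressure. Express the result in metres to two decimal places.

y_p = 0.82 m

γ = ρg = 845 × 9.81 / 1000 = 8.28945 kN/m³.
The plate makes 18° with the vertical, i.e. θ = 90° − 18° = 72° to the horizontal. Measuring y along the incline from the free-surface line, vertical depth h = y·sinθ with sinθ = 0.951057.
With the apex down, the centroid sits h/3 = 1.2/3 = 0.4 m below the base (the top edge), so y_c = 0.31 + 0.4 = 0.71 m and h_c = 0.71 × 0.951057 = 0.67525 m.
A = ½ × 0.77 × 1.2 = 0.462 m².
Resultant F = γ·h_c·A = 8.28945 × 0.67525 × 0.462 = 2.58602 kN.
I_c = b·h³/36 = 0.77 × 1.2³/36 = 0.03696 m⁴.
Centre of pressure: y_p = y_c + I_c/(y_c·A) = 0.71 + 0.03696/(0.71 × 0.462) = 0.71 + 0.112676 = 0.822676 m along the plane.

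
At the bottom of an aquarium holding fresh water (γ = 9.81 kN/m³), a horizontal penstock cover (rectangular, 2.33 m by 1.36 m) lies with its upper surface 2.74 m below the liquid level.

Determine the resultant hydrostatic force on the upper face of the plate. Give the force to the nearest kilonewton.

F ≈ 85 kN

γ = 9.81 kN/m³.
The plate is horizontal, so pressure is uniform at p = γ·h = 9.81 × 2.74 = 26.8794 kN/m².
A = 2.33 × 1.36 = 3.1688 m².
F = p·A = 26.8794 × 3.1688 = 85.1754 kN.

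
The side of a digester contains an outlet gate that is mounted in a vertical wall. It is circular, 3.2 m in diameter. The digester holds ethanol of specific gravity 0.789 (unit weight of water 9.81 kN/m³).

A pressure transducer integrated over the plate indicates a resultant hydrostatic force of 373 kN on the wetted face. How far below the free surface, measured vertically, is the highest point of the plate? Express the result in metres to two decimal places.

d_top ≈ 4.39 m

γ = 0.789 × 9.81 = 7.74009 kN/m³.
A = π(1.6)² = 8.04248 m².
From F = γ·h_c·A, the centroid depth is h_c = 373/(7.74009 × 8.04248) = 5.99201 m.
The centroid is at the centre, 1.6 m below the top of the plate, so the highest point sits at h_top = 5.99201 − 1.6 = 4.39201 m below the surface.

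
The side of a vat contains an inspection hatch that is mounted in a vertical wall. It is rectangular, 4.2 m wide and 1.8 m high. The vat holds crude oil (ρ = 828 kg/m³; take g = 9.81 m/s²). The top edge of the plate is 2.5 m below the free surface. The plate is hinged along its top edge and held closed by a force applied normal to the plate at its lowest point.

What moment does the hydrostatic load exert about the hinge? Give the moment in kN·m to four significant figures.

γ = ρg = 828 × 9.81 / 1000 = 8.12268 kN/m³.
The centroid lies 1.8/2 = 0.9 m below the top edge, so the centroid depth is h_c = 2.5 + 0.9 = 3.4 m.
A = 4.2 × 1.8 = 7.56 m².
Resultant F = γ·h_c·A = 8.12268 × 3.4 × 7.56 = 208.785 kN.
I_c = b·h³/12 = 4.2 × 1.8³/12 = 2.0412 m⁴.
Centre of pressure: y_p = y_c + I_c/(y_c·A) = 3.4 + 2.0412/(3.4 × 7.56) = 3.4 + 0.0794118 = 3.47941 m along the plane.
The resultant acts 0.9 + 0.0794118 = 0.979412 m (along the plate) below the hinge at the top edge, so the moment about the hinge is M = F × 0.979412 = 208.785 × 0.979412 = 204.487 kN·m.

M ≈ 204.5 kN·m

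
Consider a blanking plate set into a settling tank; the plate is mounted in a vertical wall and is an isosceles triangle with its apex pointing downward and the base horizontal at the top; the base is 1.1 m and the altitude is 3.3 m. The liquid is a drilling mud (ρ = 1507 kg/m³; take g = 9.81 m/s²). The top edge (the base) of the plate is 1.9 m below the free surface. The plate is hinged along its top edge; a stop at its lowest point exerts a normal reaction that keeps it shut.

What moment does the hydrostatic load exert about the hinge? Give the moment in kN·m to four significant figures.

γ = ρg = 1507 × 9.81 / 1000 = 14.78367 kN/m³.
With the apex down, the centroid sits h/3 = 3.3/3 = 1.1 m below the base (the top edge), so the centroid depth is h_c = 1.9 + 1.1 = 3 m.
A = ½ × 1.1 × 3.3 = 1.815 m².
Resultant F = γ·h_c·A = 14.78367 × 3 × 1.815 = 80.4971 kN.
I_c = b·h³/36 = 1.1 × 3.3³/36 = 1.09808 m⁴.
Centre of pressure: y_p = y_c + I_c/(y_c·A) = 3 + 1.09808/(3 × 1.815) = 3 + 0.201668 = 3.20167 m along the plane.
The resultant acts 1.1 + 0.201668 = 1.30167 m (along the plate) below the hinge at the top edge, so the moment about the hinge is M = F × 1.30167 = 80.4971 × 1.30167 = 104.781 kN·m.

M ≈ 104.8 kN·m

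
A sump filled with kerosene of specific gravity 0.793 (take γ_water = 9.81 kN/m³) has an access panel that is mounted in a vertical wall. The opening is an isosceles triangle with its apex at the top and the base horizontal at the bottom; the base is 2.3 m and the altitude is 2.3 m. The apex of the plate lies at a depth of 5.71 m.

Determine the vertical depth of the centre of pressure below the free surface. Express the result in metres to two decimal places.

γ = 0.793 × 9.81 = 7.77933 kN/m³.
With the apex up, the centroid sits 2h/3 = 2 × 2.3/3 = 1.53333 m below the apex, so the centroid depth is h_c = 5.71 + 1.53333 = 7.24333 m.
A = ½ × 2.3 × 2.3 = 2.645 m².
Resultant F = γ·h_c·A = 7.77933 × 7.24333 × 2.645 = 149.041 kN.
I_c = b·h³/36 = 2.3 × 2.3³/36 = 0.777336 m⁴.
Centre of pressure: y_p = y_c + I_c/(y_c·A) = 7.24333 + 0.777336/(7.24333 × 2.645) = 7.24333 + 0.0405737 = 7.2839 m along the plane.

h_p = 7.28 m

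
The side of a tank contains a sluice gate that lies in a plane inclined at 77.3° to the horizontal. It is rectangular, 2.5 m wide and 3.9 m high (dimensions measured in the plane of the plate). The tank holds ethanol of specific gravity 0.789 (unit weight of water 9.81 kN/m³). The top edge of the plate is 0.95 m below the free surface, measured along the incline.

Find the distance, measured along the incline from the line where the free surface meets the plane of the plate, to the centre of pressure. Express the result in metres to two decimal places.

y_p = 3.34 m

γ = 0.789 × 9.81 = 7.74009 kN/m³.
Let θ = 77.3° be the plate's angle to the horizontal; measure y along the incline from where the plane meets the free surface. Vertical depth h = y·sinθ with sinθ = 0.975535.
The centroid lies 3.9/2 = 1.95 m below the top edge, so y_c = 0.95 + 1.95 = 2.9 m and h_c = 2.9 × 0.975535 = 2.82905 m.
A = 2.5 × 3.9 = 9.75 m².
Resultant F = γ·h_c·A = 7.74009 × 2.82905 × 9.75 = 213.497 kN.
I_c = b·h³/12 = 2.5 × 3.9³/12 = 12.3581 m⁴.
Centre of pressure: y_p = y_c + I_c/(y_c·A) = 2.9 + 12.3581/(2.9 × 9.75) = 2.9 + 0.437068 = 3.33707 m along the plane.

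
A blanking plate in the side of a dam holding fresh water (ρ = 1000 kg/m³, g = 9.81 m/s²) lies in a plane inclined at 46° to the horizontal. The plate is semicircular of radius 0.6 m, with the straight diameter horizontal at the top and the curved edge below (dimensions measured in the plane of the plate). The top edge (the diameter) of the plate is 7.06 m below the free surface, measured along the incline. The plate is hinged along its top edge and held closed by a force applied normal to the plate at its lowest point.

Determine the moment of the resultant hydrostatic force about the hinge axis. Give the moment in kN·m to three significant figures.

M ≈ 7.53 kN·m

γ = ρg = 1000 × 9.81 = 9810 N/m³ = 9.81 kN/m³.
Let θ = 46° be the plate's angle to the horizontal; measure y along the incline from where the plane meets the free surface. Vertical depth h = y·sinθ with sinθ = 0.719340.
The centroid of a semicircle lies 4r/(3π) = 0.254648 m from the diameter, here below the top edge, so y_c = 7.06 + 0.254648 = 7.31465 m and h_c = 7.31465 × 0.719340 = 5.26172 m.
A = πr²/2 = π × 0.6²/2 = 0.565487 m².
Resultant F = γ·h_c·A = 9.81 × 5.26172 × 0.565487 = 29.189 kN.
I_c = (π/8 − 8/(9π))·r⁴ = 0.109757 × 0.6⁴ = 0.0142245 m⁴.
Centre of pressure: y_p = y_c + I_c/(y_c·A) = 7.31465 + 0.0142245/(7.31465 × 0.565487) = 7.31465 + 0.00343891 = 7.31809 m along the plane.
The resultant acts 0.254648 + 0.00343891 = 0.258087 m (along the plate) below the hinge at the top edge, so the moment about the hinge is M = F × 0.258087 = 29.189 × 0.258087 = 7.5333 kN·m.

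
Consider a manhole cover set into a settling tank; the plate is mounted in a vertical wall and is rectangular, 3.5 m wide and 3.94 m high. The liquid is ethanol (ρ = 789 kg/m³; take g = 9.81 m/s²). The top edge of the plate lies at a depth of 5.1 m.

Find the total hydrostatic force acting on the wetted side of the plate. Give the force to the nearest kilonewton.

γ = ρg = 789 × 9.81 / 1000 = 7.74009 kN/m³.
The centroid lies 3.94/2 = 1.97 m below the top edge, so the centroid depth is h_c = 5.1 + 1.97 = 7.07 m.
A = 3.5 × 3.94 = 13.79 m².
Resultant F = γ·h_c·A = 7.74009 × 7.07 × 13.79 = 754.622 kN.

F ≈ 755 kN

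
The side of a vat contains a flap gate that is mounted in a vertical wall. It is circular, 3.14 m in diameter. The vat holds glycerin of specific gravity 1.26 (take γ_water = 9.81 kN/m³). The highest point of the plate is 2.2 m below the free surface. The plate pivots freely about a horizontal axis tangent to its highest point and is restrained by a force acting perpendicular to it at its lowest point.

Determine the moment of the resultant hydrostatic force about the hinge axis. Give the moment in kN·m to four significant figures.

M ≈ 625.5 kN·m

γ = 1.26 × 9.81 = 12.3606 kN/m³.
The centroid is at the centre, 1.57 m below the top of the plate, so the centroid depth is h_c = 2.2 + 1.57 = 3.77 m.
A = π(1.57)² = 7.74371 m².
Resultant F = γ·h_c·A = 12.3606 × 3.77 × 7.74371 = 360.853 kN.
I_c = πr⁴/4 = π × 1.57⁴/4 = 4.77187 m⁴.
Centre of pressure: y_p = y_c + I_c/(y_c·A) = 3.77 + 4.77187/(3.77 × 7.74371) = 3.77 + 0.163455 = 3.93345 m along the plane.
The resultant acts 1.57 + 0.163455 = 1.73345 m (along the plate) below the hinge at the top edge, so the moment about the hinge is M = F × 1.73345 = 360.853 × 1.73345 = 625.521 kN·m.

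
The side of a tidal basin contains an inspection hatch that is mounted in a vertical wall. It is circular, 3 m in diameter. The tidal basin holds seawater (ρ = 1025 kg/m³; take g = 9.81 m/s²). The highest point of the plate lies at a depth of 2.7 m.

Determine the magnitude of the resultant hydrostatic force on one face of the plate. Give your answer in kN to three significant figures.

F ≈ 299 kN

γ = ρg = 1025 × 9.81 / 1000 = 10.05525 kN/m³.
The centroid is at the centre, 1.5 m below the top of the plate, so the centroid depth is h_c = 2.7 + 1.5 = 4.2 m.
A = π(1.5)² = 7.06858 m².
Resultant F = γ·h_c·A = 10.05525 × 4.2 × 7.06858 = 298.521 kN.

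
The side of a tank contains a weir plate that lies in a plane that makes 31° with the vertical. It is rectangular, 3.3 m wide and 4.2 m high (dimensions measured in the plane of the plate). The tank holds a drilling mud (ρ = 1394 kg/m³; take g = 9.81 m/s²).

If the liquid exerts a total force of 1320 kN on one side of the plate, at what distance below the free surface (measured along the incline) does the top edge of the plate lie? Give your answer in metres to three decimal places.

y_top ≈ 6.025 m

γ = ρg = 1394 × 9.81 / 1000 = 13.67514 kN/m³.
A = 3.3 × 4.2 = 13.86 m².
From F = γ·h_c·A, the centroid depth is h_c = 1320/(13.67514 × 13.86) = 6.96432 m.
The plate makes 31° with the vertical, i.e. θ = 90° − 31° = 59° to the horizontal. Measuring y along the incline from the free-surface line, vertical depth h = y·sinθ with sinθ = 0.857167.
Along the incline, y_c = h_c/sinθ = 6.96432/0.857167 = 8.12481 m.
The centroid lies 4.2/2 = 2.1 m below the top edge, so the top edge sits at y_top = 8.12481 − 2.1 = 6.02481 m along the incline.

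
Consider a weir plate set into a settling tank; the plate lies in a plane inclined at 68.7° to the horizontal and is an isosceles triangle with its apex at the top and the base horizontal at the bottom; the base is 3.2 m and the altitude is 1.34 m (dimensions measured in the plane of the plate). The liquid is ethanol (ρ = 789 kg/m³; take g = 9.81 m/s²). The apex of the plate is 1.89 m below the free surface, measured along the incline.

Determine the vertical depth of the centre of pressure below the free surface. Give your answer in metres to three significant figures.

h_p = 2.63 m

γ = ρg = 789 × 9.81 / 1000 = 7.74009 kN/m³.
Let θ = 68.7° be the plate's angle to the horizontal; measure y along the incline from where the plane meets the free surface. Vertical depth h = y·sinθ with sinθ = 0.931691.
With the apex up, the centroid sits 2h/3 = 2 × 1.34/3 = 0.893333 m below the apex, so y_c = 1.89 + 0.893333 = 2.78333 m and h_c = 2.78333 × 0.931691 = 2.5932 m.
A = ½ × 3.2 × 1.34 = 2.144 m².
Resultant F = γ·h_c·A = 7.74009 × 2.5932 × 2.144 = 43.0335 kN.
I_c = b·h³/36 = 3.2 × 1.34³/36 = 0.213876 m⁴.
Centre of pressure: y_p = y_c + I_c/(y_c·A) = 2.78333 + 0.213876/(2.78333 × 2.144) = 2.78333 + 0.0358404 = 2.81917 m along the plane.
Vertically, h_p = y_p·sinθ = 2.81917 × 0.931691 = 2.6266 m.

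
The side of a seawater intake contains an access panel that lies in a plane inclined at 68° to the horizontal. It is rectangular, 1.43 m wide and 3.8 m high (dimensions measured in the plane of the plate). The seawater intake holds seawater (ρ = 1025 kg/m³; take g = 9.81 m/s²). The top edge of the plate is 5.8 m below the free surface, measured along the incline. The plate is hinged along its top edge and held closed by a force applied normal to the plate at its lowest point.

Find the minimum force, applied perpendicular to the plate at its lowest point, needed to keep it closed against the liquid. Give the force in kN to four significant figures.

γ = ρg = 1025 × 9.81 / 1000 = 10.05525 kN/m³.
Let θ = 68° be the plate's angle to the horizontal; measure y along the incline from where the plane meets the free surface. Vertical depth h = y·sinθ with sinθ = 0.927184.
The centroid lies 3.8/2 = 1.9 m below the top edge, so y_c = 5.8 + 1.9 = 7.7 m and h_c = 7.7 × 0.927184 = 7.13932 m.
A = 1.43 × 3.8 = 5.434 m².
Resultant F = γ·h_c·A = 10.05525 × 7.13932 × 5.434 = 390.094 kN.
I_c = b·h³/12 = 1.43 × 3.8³/12 = 6.53891 m⁴.
Centre of pressure: y_p = y_c + I_c/(y_c·A) = 7.7 + 6.53891/(7.7 × 5.434) = 7.7 + 0.156277 = 7.85628 m along the plane.
The resultant acts 1.9 + 0.156277 = 2.05628 m (along the plate) below the hinge at the top edge, so the moment about the hinge is M = F × 2.05628 = 390.094 × 2.05628 = 802.142 kN·m.
A normal force at the bottom, 3.8 m from the hinge, must supply this moment: P = 802.142/3.8 = 211.09 kN.

P ≈ 211.1 kN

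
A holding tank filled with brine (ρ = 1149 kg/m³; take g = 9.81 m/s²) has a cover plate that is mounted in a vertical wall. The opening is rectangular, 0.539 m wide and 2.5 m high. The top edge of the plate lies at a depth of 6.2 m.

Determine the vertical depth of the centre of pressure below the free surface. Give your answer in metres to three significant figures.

h_p = 7.52 m

γ = ρg = 1149 × 9.81 / 1000 = 11.27169 kN/m³.
The centroid lies 2.5/2 = 1.25 m below the top edge, so the centroid depth is h_c = 6.2 + 1.25 = 7.45 m.
A = 0.539 × 2.5 = 1.3475 m².
Resultant F = γ·h_c·A = 11.27169 × 7.45 × 1.3475 = 113.155 kN.
I_c = b·h³/12 = 0.539 × 2.5³/12 = 0.701823 m⁴.
Centre of pressure: y_p = y_c + I_c/(y_c·A) = 7.45 + 0.701823/(7.45 × 1.3475) = 7.45 + 0.0699105 = 7.51991 m along the plane.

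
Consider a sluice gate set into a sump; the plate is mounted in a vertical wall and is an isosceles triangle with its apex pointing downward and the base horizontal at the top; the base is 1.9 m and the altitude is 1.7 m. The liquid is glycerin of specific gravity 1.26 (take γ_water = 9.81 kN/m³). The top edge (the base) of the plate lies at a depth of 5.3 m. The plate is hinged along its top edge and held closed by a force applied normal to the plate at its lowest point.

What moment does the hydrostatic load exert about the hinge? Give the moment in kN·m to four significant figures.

M ≈ 69.57 kN·m

γ = 1.26 × 9.81 = 12.3606 kN/m³.
With the apex down, the centroid sits h/3 = 1.7/3 = 0.566667 m below the base (the top edge), so the centroid depth is h_c = 5.3 + 0.566667 = 5.86667 m.
A = ½ × 1.9 × 1.7 = 1.615 m².
Resultant F = γ·h_c·A = 12.3606 × 5.86667 × 1.615 = 117.113 kN.
I_c = b·h³/36 = 1.9 × 1.7³/36 = 0.259297 m⁴.
Centre of pressure: y_p = y_c + I_c/(y_c·A) = 5.86667 + 0.259297/(5.86667 × 1.615) = 5.86667 + 0.0273674 = 5.89404 m along the plane.
The resultant acts 0.566667 + 0.0273674 = 0.594034 m (along the plate) below the hinge at the top edge, so the moment about the hinge is M = F × 0.594034 = 117.113 × 0.594034 = 69.5691 kN·m.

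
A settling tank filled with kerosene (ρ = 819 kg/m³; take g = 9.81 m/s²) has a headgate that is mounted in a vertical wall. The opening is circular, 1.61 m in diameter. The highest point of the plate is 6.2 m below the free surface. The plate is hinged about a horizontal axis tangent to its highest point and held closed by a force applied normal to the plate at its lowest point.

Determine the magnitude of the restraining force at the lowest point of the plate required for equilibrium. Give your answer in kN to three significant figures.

γ = ρg = 819 × 9.81 / 1000 = 8.03439 kN/m³.
The centroid is at the centre, 0.805 m below the top of the plate, so the centroid depth is h_c = 6.2 + 0.805 = 7.005 m.
A = π(0.805)² = 2.03583 m².
Resultant F = γ·h_c·A = 8.03439 × 7.005 × 2.03583 = 114.578 kN.
I_c = πr⁴/4 = π × 0.805⁴/4 = 0.329817 m⁴.
Centre of pressure: y_p = y_c + I_c/(y_c·A) = 7.005 + 0.329817/(7.005 × 2.03583) = 7.005 + 0.0231272 = 7.02813 m along the plane.
The resultant acts 0.805 + 0.0231272 = 0.828127 m (along the plate) below the hinge at the top edge, so the moment about the hinge is M = F × 0.828127 = 114.578 × 0.828127 = 94.8851 kN·m.
A normal force at the bottom, 1.61 m from the hinge, must supply this moment: P = 94.8851/1.61 = 58.9348 kN.

P ≈ 58.9 kN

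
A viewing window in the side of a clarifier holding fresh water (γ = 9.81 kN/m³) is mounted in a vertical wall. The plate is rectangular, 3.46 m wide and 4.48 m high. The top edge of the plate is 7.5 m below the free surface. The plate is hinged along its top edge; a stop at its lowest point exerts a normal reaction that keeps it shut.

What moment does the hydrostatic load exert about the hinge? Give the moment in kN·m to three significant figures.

γ = 9.81 kN/m³.
The centroid lies 4.48/2 = 2.24 m below the top edge, so the centroid depth is h_c = 7.5 + 2.24 = 9.74 m.
A = 3.46 × 4.48 = 15.5008 m².
Resultant F = γ·h_c·A = 9.81 × 9.74 × 15.5008 = 1481.09 kN.
I_c = b·h³/12 = 3.46 × 4.48³/12 = 25.9256 m⁴.
Centre of pressure: y_p = y_c + I_c/(y_c·A) = 9.74 + 25.9256/(9.74 × 15.5008) = 9.74 + 0.171718 = 9.91172 m along the plane.
The resultant acts 2.24 + 0.171718 = 2.41172 m (along the plate) below the hinge at the top edge, so the moment about the hinge is M = F × 2.41172 = 1481.09 × 2.41172 = 3571.97 kN·m.

M ≈ 3570 kN·m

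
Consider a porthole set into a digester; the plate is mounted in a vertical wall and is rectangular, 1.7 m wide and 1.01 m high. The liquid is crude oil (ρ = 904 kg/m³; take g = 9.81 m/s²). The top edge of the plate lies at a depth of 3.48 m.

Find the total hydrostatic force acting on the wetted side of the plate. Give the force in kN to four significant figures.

F ≈ 60.68 kN

γ = ρg = 904 × 9.81 / 1000 = 8.86824 kN/m³.
The centroid lies 1.01/2 = 0.505 m below the top edge, so the centroid depth is h_c = 3.48 + 0.505 = 3.985 m.
A = 1.7 × 1.01 = 1.717 m².
Resultant F = γ·h_c·A = 8.86824 × 3.985 × 1.717 = 60.6787 kN.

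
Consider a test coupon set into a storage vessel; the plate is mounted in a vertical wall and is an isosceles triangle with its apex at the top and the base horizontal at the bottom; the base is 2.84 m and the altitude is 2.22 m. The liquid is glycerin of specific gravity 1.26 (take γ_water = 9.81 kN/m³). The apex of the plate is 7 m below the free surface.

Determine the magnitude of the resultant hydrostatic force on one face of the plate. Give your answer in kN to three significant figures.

γ = 1.26 × 9.81 = 12.3606 kN/m³.
With the apex up, the centroid sits 2h/3 = 2 × 2.22/3 = 1.48 m below the apex, so the centroid depth is h_c = 7 + 1.48 = 8.48 m.
A = ½ × 2.84 × 2.22 = 3.1524 m².
Resultant F = γ·h_c·A = 12.3606 × 8.48 × 3.1524 = 330.428 kN.

F ≈ 330 kN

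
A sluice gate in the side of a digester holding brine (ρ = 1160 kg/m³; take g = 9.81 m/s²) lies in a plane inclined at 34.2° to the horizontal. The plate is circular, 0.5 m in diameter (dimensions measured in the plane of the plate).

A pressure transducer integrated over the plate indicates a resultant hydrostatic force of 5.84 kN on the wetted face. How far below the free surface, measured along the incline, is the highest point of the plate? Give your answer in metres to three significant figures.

y_top ≈ 4.40 m

γ = ρg = 1160 × 9.81 / 1000 = 11.3796 kN/m³.
A = π(0.25)² = 0.19635 m².
From F = γ·h_c·A, the centroid depth is h_c = 5.84/(11.3796 × 0.19635) = 2.6137 m.
Let θ = 34.2° be the plate's angle to the horizontal; measure y along the incline from where the plane meets the free surface. Vertical depth h = y·sinθ with sinθ = 0.562083.
Along the incline, y_c = h_c/sinθ = 2.6137/0.562083 = 4.65002 m.
The centroid is at the centre, 0.25 m below the top of the plate, so the highest point sits at y_top = 4.65002 − 0.25 = 4.40002 m along the incline.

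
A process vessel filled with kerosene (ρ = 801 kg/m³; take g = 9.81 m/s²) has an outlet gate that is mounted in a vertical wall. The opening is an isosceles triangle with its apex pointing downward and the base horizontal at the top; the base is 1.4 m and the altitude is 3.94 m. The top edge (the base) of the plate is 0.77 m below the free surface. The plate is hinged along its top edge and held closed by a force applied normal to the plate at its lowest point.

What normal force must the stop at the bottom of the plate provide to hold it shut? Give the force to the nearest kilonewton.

γ = ρg = 801 × 9.81 / 1000 = 7.85781 kN/m³.
With the apex down, the centroid sits h/3 = 3.94/3 = 1.31333 m below the base (the top edge), so the centroid depth is h_c = 0.77 + 1.31333 = 2.08333 m.
A = ½ × 1.4 × 3.94 = 2.758 m².
Resultant F = γ·h_c·A = 7.85781 × 2.08333 × 2.758 = 45.1496 kN.
I_c = b·h³/36 = 1.4 × 3.94³/36 = 2.37856 m⁴.
Centre of pressure: y_p = y_c + I_c/(y_c·A) = 2.08333 + 2.37856/(2.08333 × 2.758) = 2.08333 + 0.413963 = 2.49729 m along the plane.
The resultant acts 1.31333 + 0.413963 = 1.72729 m (along the plate) below the hinge at the top edge, so the moment about the hinge is M = F × 1.72729 = 45.1496 × 1.72729 = 77.9865 kN·m.
A normal force at the bottom, 3.94 m from the hinge, must supply this moment: P = 77.9865/3.94 = 19.7935 kN.

P ≈ 20 kN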